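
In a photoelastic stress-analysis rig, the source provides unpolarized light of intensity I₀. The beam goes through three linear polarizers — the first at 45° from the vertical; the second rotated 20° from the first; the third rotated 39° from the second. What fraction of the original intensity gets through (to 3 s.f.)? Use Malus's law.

≈ 0.267 I₀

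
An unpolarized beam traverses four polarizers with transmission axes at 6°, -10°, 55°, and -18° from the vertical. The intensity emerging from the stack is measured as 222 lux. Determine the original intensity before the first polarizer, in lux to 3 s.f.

Unpolarized light through the first polarizer → I₁ = ½ I₀, now polarized at 6°.
I₂ = I₁ cos²(-10° − 6°) = 0.5 I₀ · cos²(16°) = 0.462 I₀.
I₃ = I₂ cos²(55° + 10°) = 0.462 I₀ · cos²(65°) = 0.08252 I₀.
I₄ = I₃ cos²(-18° − 55°) = 0.08252 I₀ · cos²(73°) = 0.007054 I₀.
So 222 lux = 0.007054 I₀, giving I₀ = 222/0.007054 = 3.147e+04 lux.

I₀ ≈ 3.15e4 lux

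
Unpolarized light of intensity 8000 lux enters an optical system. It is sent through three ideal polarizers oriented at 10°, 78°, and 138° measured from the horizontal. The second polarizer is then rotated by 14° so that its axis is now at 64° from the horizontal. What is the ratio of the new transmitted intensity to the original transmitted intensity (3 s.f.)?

Before rotation:
Unpolarized light through the first polarizer → I₁ = ½ I₀, now polarized at 10°.
I₂ = I₁ cos²(78° − 10°) = 0.5 I₀ · cos²(68°) = 0.07017 I₀.
I₃ = I₂ cos²(138° − 78°) = 0.07017 I₀ · cos²(60°) = 0.01754 I₀.
After rotation:
Unpolarized light through the first polarizer → I₁ = ½ I₀, now polarized at 10°.
I₂ = I₁ cos²(64° − 10°) = 0.5 I₀ · cos²(54°) = 0.1727 I₀.
I₃ = I₂ cos²(138° − 64°) = 0.1727 I₀ · cos²(74°) = 0.01312 I₀.
Ratio = 0.01312 / 0.01754 = 0.7482.

I_new/I_old ≈ 0.748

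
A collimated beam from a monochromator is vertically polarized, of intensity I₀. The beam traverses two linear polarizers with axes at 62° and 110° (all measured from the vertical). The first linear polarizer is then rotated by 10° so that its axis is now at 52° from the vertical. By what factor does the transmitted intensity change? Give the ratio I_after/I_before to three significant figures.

Before rotation:
By Malus's law, I₁ = I₀ cos²(62° − 0°) = I₀ cos²(62°) = 0.2204 I₀.
I₂ = I₁ cos²(110° − 62°) = 0.2204 I₀ · cos²(48°) = 0.09868 I₀.
After rotation:
I₁ = I₀ cos²(52° − 0°) = I₀ cos²(52°) = 0.379 I₀.
I₂ = I₁ cos²(110° − 52°) = 0.379 I₀ · cos²(58°) = 0.1064 I₀.
Ratio = 0.1064 / 0.09868 = 1.079.

I_new/I_old ≈ 1.08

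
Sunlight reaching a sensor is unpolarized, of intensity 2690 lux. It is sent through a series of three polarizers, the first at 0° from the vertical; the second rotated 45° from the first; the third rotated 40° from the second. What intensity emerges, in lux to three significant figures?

Unpolarized light through the first polarizer → I₁ = 2690 lux/2 = 1345 lux, polarized at 0°.
I₂ = I₁ · cos²(45°) = 1345 · 0.5 = 672.5 lux.
I₃ = I₂ · cos²(40°) = 672.5 · 0.5868 = 394.6 lux.

I ≈ 395 lux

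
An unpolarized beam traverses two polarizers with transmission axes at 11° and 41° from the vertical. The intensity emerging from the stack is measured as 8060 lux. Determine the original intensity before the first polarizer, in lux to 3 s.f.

I₀ ≈ 2.15e4 lux

Unpolarized light through the first polarizer → I₁ = ½ I₀, now polarized at 11°.
I₂ = I₁ cos²(41° − 11°) = 0.5 I₀ · cos²(30°) = 0.375 I₀.
So 8060 lux = 0.375 I₀, giving I₀ = 8060/0.375 = 2.149e+04 lux.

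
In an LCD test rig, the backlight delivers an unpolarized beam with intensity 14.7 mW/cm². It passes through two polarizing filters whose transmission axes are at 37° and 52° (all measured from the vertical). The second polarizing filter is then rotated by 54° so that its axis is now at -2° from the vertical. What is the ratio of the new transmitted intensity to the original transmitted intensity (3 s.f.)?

Before rotation:
Unpolarized light through the first polarizer → I₁ = ½ I₀, now polarized at 37°.
I₂ = I₁ cos²(52° − 37°) = 0.5 I₀ · cos²(15°) = 0.4665 I₀.
After rotation:
Unpolarized light through the first polarizer → I₁ = ½ I₀, now polarized at 37°.
I₂ = I₁ cos²(-2° − 37°) = 0.5 I₀ · cos²(39°) = 0.302 I₀.
Ratio = 0.302 / 0.4665 = 0.6473.

I_new/I_old ≈ 0.647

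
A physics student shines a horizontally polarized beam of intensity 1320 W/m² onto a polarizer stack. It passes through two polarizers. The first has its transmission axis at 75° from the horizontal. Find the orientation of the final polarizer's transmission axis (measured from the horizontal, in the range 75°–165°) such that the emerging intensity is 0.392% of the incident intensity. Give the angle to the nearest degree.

θ ≈ 151°

I₁ = I₀ cos²(75° − 0°) = I₀ cos²(75°) = 0.06699 I₀.
Need I₂/I₀ = 0.00392, so cos²(θ − 75°) = 0.00392 / 0.06699 = 0.05852.
θ − 75° = arccos(√0.05852) = 76.0°, giving θ ≈ 75 + 76.0 = 151.0°.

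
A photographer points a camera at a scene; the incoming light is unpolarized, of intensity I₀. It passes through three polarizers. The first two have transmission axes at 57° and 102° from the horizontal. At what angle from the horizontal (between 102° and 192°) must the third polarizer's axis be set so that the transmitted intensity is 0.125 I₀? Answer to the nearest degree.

θ ≈ 147°

Unpolarized light through the first polarizer → I₁ = ½ I₀, now polarized at 57°.
I₂ = I₁ cos²(102° − 57°) = 0.5 I₀ · cos²(45°) = 0.25 I₀.
Need I₃/I₀ = 0.125, so cos²(θ − 102°) = 0.125 / 0.25 = 0.5.
θ − 102° = arccos(√0.5) = 45.0°, giving θ ≈ 102 + 45.0 = 147.0°.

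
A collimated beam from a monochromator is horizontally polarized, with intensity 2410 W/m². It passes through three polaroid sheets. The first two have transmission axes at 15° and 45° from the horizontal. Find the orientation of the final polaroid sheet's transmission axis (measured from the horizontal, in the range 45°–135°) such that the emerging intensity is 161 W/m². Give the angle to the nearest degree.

By Malus's law, I₁ = I₀ cos²(15° − 0°) = I₀ cos²(15°) = 0.933 I₀.
I₂ = I₁ cos²(45° − 15°) = 0.933 I₀ · cos²(30°) = 0.6998 I₀.
Target fraction: 161 / 2410 W/m² = 0.0668 of I₀.
Need I₃/I₀ = 0.0668, so cos²(θ − 45°) = 0.0668 / 0.6998 = 0.09547.
θ − 45° = arccos(√0.09547) = 72.0°, giving θ ≈ 45 + 72.0 = 117.0°.

θ ≈ 117°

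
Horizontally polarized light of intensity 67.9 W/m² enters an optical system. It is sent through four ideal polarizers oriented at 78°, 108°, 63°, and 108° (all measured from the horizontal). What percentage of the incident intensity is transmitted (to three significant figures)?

I₁ = 67.9 W/m² · cos²(78°) = 2.935 W/m².
I₂ = I₁ · cos²(30°) = 2.935 · 0.75 = 2.201 W/m².
I₃ = I₂ · cos²(45°) = 2.201 · 0.5 = 1.101 W/m².
I₄ = I₃ · cos²(45°) = 1.101 · 0.5 = 0.5503 W/m².
That is 0.8105% of the incident intensity.

≈ 0.811%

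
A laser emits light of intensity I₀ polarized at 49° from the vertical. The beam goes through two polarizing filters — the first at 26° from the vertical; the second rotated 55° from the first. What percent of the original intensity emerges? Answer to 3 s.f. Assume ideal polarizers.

≈ 27.9%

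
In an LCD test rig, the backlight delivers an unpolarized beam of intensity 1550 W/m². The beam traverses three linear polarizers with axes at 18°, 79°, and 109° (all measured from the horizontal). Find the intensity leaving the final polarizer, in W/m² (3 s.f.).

Unpolarized light through the first polarizer → I₁ = 1550 W/m²/2 = 775 W/m², polarized at 18°.
I₂ = I₁ · cos²(61°) = 775 · 0.235 = 182.2 W/m².
I₃ = I₂ · cos²(30°) = 182.2 · 0.75 = 136.6 W/m².

I ≈ 137 W/m²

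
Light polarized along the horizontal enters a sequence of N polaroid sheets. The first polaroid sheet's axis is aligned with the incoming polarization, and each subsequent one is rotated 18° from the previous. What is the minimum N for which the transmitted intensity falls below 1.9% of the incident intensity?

N = 41

First polarizer is aligned with the polarization: full transmission.
Each further stage multiplies by cos²(18°) = 0.9045.
After N polarizers: T = 0.9045^(N−1). Require T < 0.019 ⇒ N−1 > ln(0.019)/ln(0.9045) = 39.49, so N−1 ≥ 40 and N = 41.
Check: N=41 gives T = 0.01805 < 0.019; N=40 gives T = 0.01996.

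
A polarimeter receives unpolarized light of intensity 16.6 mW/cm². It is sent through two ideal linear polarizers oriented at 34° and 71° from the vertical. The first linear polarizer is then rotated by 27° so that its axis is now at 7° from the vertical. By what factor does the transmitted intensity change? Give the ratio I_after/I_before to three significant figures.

Before rotation:
Unpolarized light through the first polarizer → I₁ = ½ I₀, now polarized at 34°.
I₂ = I₁ cos²(71° − 34°) = 0.5 I₀ · cos²(37°) = 0.3189 I₀.
After rotation:
Unpolarized light through the first polarizer → I₁ = ½ I₀, now polarized at 7°.
I₂ = I₁ cos²(71° − 7°) = 0.5 I₀ · cos²(64°) = 0.09608 I₀.
Ratio = 0.09608 / 0.3189 = 0.3013.

I_new/I_old ≈ 0.301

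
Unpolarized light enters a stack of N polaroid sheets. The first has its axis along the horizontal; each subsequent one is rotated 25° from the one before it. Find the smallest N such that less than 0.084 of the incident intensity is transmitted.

N = 11

First polarizer halves the unpolarized light: factor 1/2.
Each further stage multiplies by cos²(25°) = 0.8214.
After N polarizers: T = 0.5·0.8214^(N−1). Require T < 0.084 ⇒ N−1 > ln(0.084/0.5)/ln(0.8214) = 9.07, so N−1 ≥ 10 and N = 11.
Check: N=11 gives T = 0.0699 < 0.084; N=10 gives T = 0.0851.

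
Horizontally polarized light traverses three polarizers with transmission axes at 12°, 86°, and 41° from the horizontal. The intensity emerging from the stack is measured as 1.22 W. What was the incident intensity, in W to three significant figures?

I₀ ≈ 33.6 W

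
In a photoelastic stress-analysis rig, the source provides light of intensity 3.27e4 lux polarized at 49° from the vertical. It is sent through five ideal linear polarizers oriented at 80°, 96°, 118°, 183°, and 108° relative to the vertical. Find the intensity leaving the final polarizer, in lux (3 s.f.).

I ≈ 228 lux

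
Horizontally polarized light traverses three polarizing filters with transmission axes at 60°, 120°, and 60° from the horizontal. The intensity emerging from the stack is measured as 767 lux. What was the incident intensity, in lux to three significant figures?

I₀ ≈ 4.91e4 lux

By Malus's law, I₁ = I₀ cos²(60° − 0°) = I₀ cos²(60°) = 0.25 I₀.
I₂ = I₁ cos²(120° − 60°) = 0.25 I₀ · cos²(60°) = 0.0625 I₀.
I₃ = I₂ cos²(60° − 120°) = 0.0625 I₀ · cos²(60°) = 0.01563 I₀.
So 767 lux = 0.01563 I₀, giving I₀ = 767/0.01563 = 4.909e+04 lux.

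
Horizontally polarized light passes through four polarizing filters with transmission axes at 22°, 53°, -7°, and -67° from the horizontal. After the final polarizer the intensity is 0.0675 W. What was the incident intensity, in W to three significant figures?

I₀ ≈ 1.71 W

By Malus's law, I₁ = I₀ cos²(22° − 0°) = I₀ cos²(22°) = 0.8597 I₀.
I₂ = I₁ cos²(53° − 22°) = 0.8597 I₀ · cos²(31°) = 0.6316 I₀.
I₃ = I₂ cos²(-7° − 53°) = 0.6316 I₀ · cos²(60°) = 0.1579 I₀.
I₄ = I₃ cos²(-67° + 7°) = 0.1579 I₀ · cos²(60°) = 0.03948 I₀.
So 0.0675 W = 0.03948 I₀, giving I₀ = 0.0675/0.03948 = 1.71 W.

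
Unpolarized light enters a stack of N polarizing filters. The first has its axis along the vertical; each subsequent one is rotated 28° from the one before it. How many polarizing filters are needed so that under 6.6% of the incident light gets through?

First polarizer halves the unpolarized light: factor 1/2.
Each further stage multiplies by cos²(28°) = 0.7796.
After N polarizers: T = 0.5·0.7796^(N−1). Require T < 0.066 ⇒ N−1 > ln(0.066/0.5)/ln(0.7796) = 8.13, so N−1 ≥ 9 and N = 10.
Check: N=10 gives T = 0.05319 < 0.066; N=9 gives T = 0.06822.

N = 10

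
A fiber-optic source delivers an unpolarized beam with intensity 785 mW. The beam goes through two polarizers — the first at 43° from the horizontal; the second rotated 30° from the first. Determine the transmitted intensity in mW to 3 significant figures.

Unpolarized light through the first polarizer → I₁ = 785 mW/2 = 392.5 mW, polarized at 43°.
I₂ = I₁ · cos²(30°) = 392.5 · 0.75 = 294.4 mW.

I ≈ 294 mW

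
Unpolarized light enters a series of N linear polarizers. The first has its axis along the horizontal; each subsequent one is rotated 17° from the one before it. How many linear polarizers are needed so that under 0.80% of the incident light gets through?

N = 48

First polarizer halves the unpolarized light: factor 1/2.
Each further stage multiplies by cos²(17°) = 0.9145.
After N polarizers: T = 0.5·0.9145^(N−1). Require T < 0.0080 ⇒ N−1 > ln(0.0080/0.5)/ln(0.9145) = 46.28, so N−1 ≥ 47 and N = 48.
Check: N=48 gives T = 0.007499 < 0.0080; N=47 gives T = 0.0082.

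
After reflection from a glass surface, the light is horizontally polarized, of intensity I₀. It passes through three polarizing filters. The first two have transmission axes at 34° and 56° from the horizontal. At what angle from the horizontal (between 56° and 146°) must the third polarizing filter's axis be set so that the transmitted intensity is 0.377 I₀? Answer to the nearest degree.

I₁ = I₀ cos²(34° − 0°) = I₀ cos²(34°) = 0.6873 I₀.
I₂ = I₁ cos²(56° − 34°) = 0.6873 I₀ · cos²(22°) = 0.5909 I₀.
Need I₃/I₀ = 0.377, so cos²(θ − 56°) = 0.377 / 0.5909 = 0.6381.
θ − 56° = arccos(√0.6381) = 37.0°, giving θ ≈ 56 + 37.0 = 93.0°.

θ ≈ 93°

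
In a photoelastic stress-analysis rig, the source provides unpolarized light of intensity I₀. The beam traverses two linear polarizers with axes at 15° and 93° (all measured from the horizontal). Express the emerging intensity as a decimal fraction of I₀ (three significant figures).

≈ 0.0216 I₀

Unpolarized light through the first polarizer → I₁ = ½ I₀, now polarized at 15°.
I₂ = I₁ cos²(93° − 15°) = 0.5 I₀ · cos²(78°) = 0.02161 I₀.
Transmitted fraction = 0.02161.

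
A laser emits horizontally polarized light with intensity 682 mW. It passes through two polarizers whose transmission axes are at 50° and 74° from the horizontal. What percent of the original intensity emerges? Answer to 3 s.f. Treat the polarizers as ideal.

≈ 34.5%

I₁ = 682 mW · cos²(50°) = 281.8 mW.
I₂ = I₁ · cos²(24°) = 281.8 · 0.8346 = 235.2 mW.
That is 34.48% of the incident intensity.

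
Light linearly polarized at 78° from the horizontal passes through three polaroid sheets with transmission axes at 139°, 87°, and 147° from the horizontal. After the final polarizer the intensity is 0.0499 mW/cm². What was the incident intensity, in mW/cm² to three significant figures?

I₁ = I₀ cos²(139° − 78°) = I₀ cos²(61°) = 0.235 I₀.
I₂ = I₁ cos²(87° − 139°) = 0.235 I₀ · cos²(52°) = 0.08909 I₀.
I₃ = I₂ cos²(147° − 87°) = 0.08909 I₀ · cos²(60°) = 0.02227 I₀.
So 0.0499 mW/cm² = 0.02227 I₀, giving I₀ = 0.0499/0.02227 = 2.24 mW/cm².

I₀ ≈ 2.24 mW/cm²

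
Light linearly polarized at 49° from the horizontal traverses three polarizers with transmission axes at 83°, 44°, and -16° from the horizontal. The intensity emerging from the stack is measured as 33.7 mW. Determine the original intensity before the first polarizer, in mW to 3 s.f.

By Malus's law, I₁ = I₀ cos²(83° − 49°) = I₀ cos²(34°) = 0.6873 I₀.
I₂ = I₁ cos²(44° − 83°) = 0.6873 I₀ · cos²(39°) = 0.4151 I₀.
I₃ = I₂ cos²(-16° − 44°) = 0.4151 I₀ · cos²(60°) = 0.1038 I₀.
So 33.7 mW = 0.1038 I₀, giving I₀ = 33.7/0.1038 = 324.7 mW.

I₀ ≈ 325 mW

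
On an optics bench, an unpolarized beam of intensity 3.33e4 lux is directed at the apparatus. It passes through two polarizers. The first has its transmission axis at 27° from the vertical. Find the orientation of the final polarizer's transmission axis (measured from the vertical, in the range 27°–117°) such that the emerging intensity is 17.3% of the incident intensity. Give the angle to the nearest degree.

Unpolarized light through the first polarizer → I₁ = ½ I₀, now polarized at 27°.
Need I₂/I₀ = 0.173, so cos²(θ − 27°) = 0.173 / 0.5 = 0.346.
θ − 27° = arccos(√0.346) = 54.0°, giving θ ≈ 27 + 54.0 = 81.0°.

θ ≈ 81°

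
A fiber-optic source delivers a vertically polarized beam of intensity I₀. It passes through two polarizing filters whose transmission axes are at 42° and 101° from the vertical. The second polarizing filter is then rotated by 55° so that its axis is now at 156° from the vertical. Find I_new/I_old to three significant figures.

I_new/I_old ≈ 0.624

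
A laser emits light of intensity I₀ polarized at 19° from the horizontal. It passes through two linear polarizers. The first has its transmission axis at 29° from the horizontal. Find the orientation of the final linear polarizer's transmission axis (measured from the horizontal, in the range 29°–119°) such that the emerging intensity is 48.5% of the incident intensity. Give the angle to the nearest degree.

θ ≈ 74°

I₁ = I₀ cos²(29° − 19°) = I₀ cos²(10°) = 0.9698 I₀.
Need I₂/I₀ = 0.485, so cos²(θ − 29°) = 0.485 / 0.9698 = 0.5001.
θ − 29° = arccos(√0.5001) = 45.0°, giving θ ≈ 29 + 45.0 = 74.0°.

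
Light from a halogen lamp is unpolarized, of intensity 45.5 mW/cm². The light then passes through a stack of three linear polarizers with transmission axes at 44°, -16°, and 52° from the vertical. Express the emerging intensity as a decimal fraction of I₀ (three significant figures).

I/I₀ ≈ 0.0175

Unpolarized light through the first polarizer → I₁ = 45.5 mW/cm²/2 = 22.75 mW/cm², polarized at 44°.
I₂ = I₁ · cos²(60°) = 22.75 · 0.25 = 5.688 mW/cm².
I₃ = I₂ · cos²(68°) = 5.688 · 0.1403 = 0.7981 mW/cm².
Transmitted fraction = 0.01754.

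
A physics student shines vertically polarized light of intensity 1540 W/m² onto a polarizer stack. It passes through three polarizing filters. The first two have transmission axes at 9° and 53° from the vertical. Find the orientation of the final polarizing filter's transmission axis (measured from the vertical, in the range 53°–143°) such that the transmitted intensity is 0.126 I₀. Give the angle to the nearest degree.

θ ≈ 113°

I₁ = I₀ cos²(9° − 0°) = I₀ cos²(9°) = 0.9755 I₀.
I₂ = I₁ cos²(53° − 9°) = 0.9755 I₀ · cos²(44°) = 0.5048 I₀.
Need I₃/I₀ = 0.126, so cos²(θ − 53°) = 0.126 / 0.5048 = 0.2496.
θ − 53° = arccos(√0.2496) = 60.0°, giving θ ≈ 53 + 60.0 = 113.0°.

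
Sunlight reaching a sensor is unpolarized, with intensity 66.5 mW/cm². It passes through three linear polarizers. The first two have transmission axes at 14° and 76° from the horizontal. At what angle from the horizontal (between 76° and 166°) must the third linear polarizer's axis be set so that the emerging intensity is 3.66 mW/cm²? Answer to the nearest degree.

Unpolarized light through the first polarizer → I₁ = ½ I₀, now polarized at 14°.
I₂ = I₁ cos²(76° − 14°) = 0.5 I₀ · cos²(62°) = 0.1102 I₀.
Target fraction: 3.66 / 66.5 mW/cm² = 0.05504 of I₀.
Need I₃/I₀ = 0.05504, so cos²(θ − 76°) = 0.05504 / 0.1102 = 0.4994.
θ − 76° = arccos(√0.4994) = 45.0°, giving θ ≈ 76 + 45.0 = 121.0°.

θ ≈ 121°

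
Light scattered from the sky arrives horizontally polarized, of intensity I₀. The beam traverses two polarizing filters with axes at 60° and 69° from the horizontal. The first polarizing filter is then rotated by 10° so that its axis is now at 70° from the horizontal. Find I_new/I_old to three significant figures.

I_new/I_old ≈ 0.480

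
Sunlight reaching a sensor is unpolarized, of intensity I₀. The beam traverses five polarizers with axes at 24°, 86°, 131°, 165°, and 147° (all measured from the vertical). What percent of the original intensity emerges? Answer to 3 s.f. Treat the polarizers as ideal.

Unpolarized light through the first polarizer → I₁ = ½ I₀, now polarized at 24°.
I₂ = I₁ cos²(86° − 24°) = 0.5 I₀ · cos²(62°) = 0.1102 I₀.
I₃ = I₂ cos²(131° − 86°) = 0.1102 I₀ · cos²(45°) = 0.0551 I₀.
I₄ = I₃ cos²(165° − 131°) = 0.0551 I₀ · cos²(34°) = 0.03787 I₀.
I₅ = I₄ cos²(147° − 165°) = 0.03787 I₀ · cos²(18°) = 0.03425 I₀.
That is 3.425% of the incident intensity.

≈ 3.43%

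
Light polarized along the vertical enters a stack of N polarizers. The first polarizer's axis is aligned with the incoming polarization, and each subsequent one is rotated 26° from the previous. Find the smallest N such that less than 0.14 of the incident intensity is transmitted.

N = 11

First polarizer is aligned with the polarization: full transmission.
Each further stage multiplies by cos²(26°) = 0.8078.
After N polarizers: T = 0.8078^(N−1). Require T < 0.14 ⇒ N−1 > ln(0.14)/ln(0.8078) = 9.21, so N−1 ≥ 10 and N = 11.
Check: N=11 gives T = 0.1184 < 0.14; N=10 gives T = 0.1465.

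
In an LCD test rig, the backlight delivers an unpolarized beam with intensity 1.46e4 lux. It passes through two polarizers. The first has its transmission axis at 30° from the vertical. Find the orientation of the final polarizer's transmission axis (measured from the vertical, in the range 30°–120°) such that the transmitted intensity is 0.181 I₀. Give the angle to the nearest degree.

θ ≈ 83°

Unpolarized light through the first polarizer → I₁ = ½ I₀, now polarized at 30°.
Need I₂/I₀ = 0.181, so cos²(θ − 30°) = 0.181 / 0.5 = 0.362.
θ − 30° = arccos(√0.362) = 53.0°, giving θ ≈ 30 + 53.0 = 83.0°.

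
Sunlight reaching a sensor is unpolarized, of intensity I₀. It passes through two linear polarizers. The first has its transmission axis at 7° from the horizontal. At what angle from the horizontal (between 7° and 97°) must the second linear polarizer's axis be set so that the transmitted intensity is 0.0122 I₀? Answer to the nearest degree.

Unpolarized light through the first polarizer → I₁ = ½ I₀, now polarized at 7°.
Need I₂/I₀ = 0.0122, so cos²(θ − 7°) = 0.0122 / 0.5 = 0.0244.
θ − 7° = arccos(√0.0244) = 81.0°, giving θ ≈ 7 + 81.0 = 88.0°.

θ ≈ 88°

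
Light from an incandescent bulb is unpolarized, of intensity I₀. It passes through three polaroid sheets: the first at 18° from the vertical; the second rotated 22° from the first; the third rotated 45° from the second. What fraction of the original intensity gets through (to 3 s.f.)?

≈ 0.215 I₀

Unpolarized light through the first polarizer → I₁ = ½ I₀, now polarized at 18°.
I₂ = I₁ cos²(22°) = 0.5 · 0.8597 I₀ = 0.4298 I₀.
I₃ = I₂ cos²(45°) = 0.4298 · 0.5 I₀ = 0.2149 I₀.
Transmitted fraction = 0.2149.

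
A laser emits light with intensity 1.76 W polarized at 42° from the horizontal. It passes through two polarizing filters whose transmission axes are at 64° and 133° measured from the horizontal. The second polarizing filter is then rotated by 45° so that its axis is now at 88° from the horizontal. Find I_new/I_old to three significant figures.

I_new/I_old ≈ 6.50

Before rotation:
By Malus's law, I₁ = I₀ cos²(64° − 42°) = I₀ cos²(22°) = 0.8597 I₀.
I₂ = I₁ cos²(133° − 64°) = 0.8597 I₀ · cos²(69°) = 0.1104 I₀.
After rotation:
I₁ = I₀ cos²(64° − 42°) = I₀ cos²(22°) = 0.8597 I₀.
I₂ = I₁ cos²(88° − 64°) = 0.8597 I₀ · cos²(24°) = 0.7175 I₀.
Ratio = 0.7175 / 0.1104 = 6.498.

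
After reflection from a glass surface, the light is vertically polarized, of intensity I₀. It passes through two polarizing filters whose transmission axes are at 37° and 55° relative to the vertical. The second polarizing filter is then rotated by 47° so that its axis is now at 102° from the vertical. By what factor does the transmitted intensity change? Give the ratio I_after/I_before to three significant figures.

I_new/I_old ≈ 0.197

Before rotation:
I₁ = I₀ cos²(37° − 0°) = I₀ cos²(37°) = 0.6378 I₀.
I₂ = I₁ cos²(55° − 37°) = 0.6378 I₀ · cos²(18°) = 0.5769 I₀.
After rotation:
I₁ = I₀ cos²(37° − 0°) = I₀ cos²(37°) = 0.6378 I₀.
I₂ = I₁ cos²(102° − 37°) = 0.6378 I₀ · cos²(65°) = 0.1139 I₀.
Ratio = 0.1139 / 0.5769 = 0.1975.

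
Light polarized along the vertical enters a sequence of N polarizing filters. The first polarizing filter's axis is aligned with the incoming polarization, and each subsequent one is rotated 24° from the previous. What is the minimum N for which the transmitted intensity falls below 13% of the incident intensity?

N = 13

First polarizer is aligned with the polarization: full transmission.
Each further stage multiplies by cos²(24°) = 0.8346.
After N polarizers: T = 0.8346^(N−1). Require T < 0.13 ⇒ N−1 > ln(0.13)/ln(0.8346) = 11.28, so N−1 ≥ 12 and N = 13.
Check: N=13 gives T = 0.1142 < 0.13; N=12 gives T = 0.1368.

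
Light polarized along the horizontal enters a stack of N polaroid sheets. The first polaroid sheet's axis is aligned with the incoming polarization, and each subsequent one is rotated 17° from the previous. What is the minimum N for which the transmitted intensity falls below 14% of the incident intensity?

N = 24

First polarizer is aligned with the polarization: full transmission.
Each further stage multiplies by cos²(17°) = 0.9145.
After N polarizers: T = 0.9145^(N−1). Require T < 0.14 ⇒ N−1 > ln(0.14)/ln(0.9145) = 22.00, so N−1 ≥ 23 and N = 24.
Check: N=24 gives T = 0.1281 < 0.14; N=23 gives T = 0.14.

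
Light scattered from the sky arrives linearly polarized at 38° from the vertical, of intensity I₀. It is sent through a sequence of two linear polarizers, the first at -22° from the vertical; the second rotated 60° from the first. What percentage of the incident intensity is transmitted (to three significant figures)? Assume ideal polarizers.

I₁ = I₀ cos²(-22° − 38°) = I₀ cos²(60°) = 0.25 I₀.
I₂ = I₁ cos²(60°) = 0.25 · 0.25 I₀ = 0.0625 I₀.
That is 6.25% of the incident intensity.

≈ 6.25%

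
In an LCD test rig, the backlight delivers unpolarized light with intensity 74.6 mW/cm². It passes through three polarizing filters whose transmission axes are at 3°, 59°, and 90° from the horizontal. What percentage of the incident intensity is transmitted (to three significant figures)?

Unpolarized light through the first polarizer → I₁ = 74.6 mW/cm²/2 = 37.3 mW/cm², polarized at 3°.
I₂ = I₁ · cos²(56°) = 37.3 · 0.3127 = 11.66 mW/cm².
I₃ = I₂ · cos²(31°) = 11.66 · 0.7347 = 8.57 mW/cm².
That is 11.49% of the incident intensity.

≈ 11.5%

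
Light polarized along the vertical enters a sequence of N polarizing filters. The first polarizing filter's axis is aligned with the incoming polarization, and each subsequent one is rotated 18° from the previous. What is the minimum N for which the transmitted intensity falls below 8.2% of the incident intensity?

N = 26

First polarizer is aligned with the polarization: full transmission.
Each further stage multiplies by cos²(18°) = 0.9045.
After N polarizers: T = 0.9045^(N−1). Require T < 0.082 ⇒ N−1 > ln(0.082)/ln(0.9045) = 24.92, so N−1 ≥ 25 and N = 26.
Check: N=26 gives T = 0.08134 < 0.082; N=25 gives T = 0.08993.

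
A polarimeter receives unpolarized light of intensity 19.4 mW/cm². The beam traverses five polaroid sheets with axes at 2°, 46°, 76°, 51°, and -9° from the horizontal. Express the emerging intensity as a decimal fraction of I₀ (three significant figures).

Unpolarized light through the first polarizer → I₁ = 19.4 mW/cm²/2 = 9.7 mW/cm², polarized at 2°.
I₂ = I₁ · cos²(44°) = 9.7 · 0.5174 = 5.019 mW/cm².
I₃ = I₂ · cos²(30°) = 5.019 · 0.75 = 3.764 mW/cm².
I₄ = I₃ · cos²(25°) = 3.764 · 0.8214 = 3.092 mW/cm².
I₅ = I₄ · cos²(60°) = 3.092 · 0.25 = 0.773 mW/cm².
Transmitted fraction = 0.03985.

I/I₀ ≈ 0.0398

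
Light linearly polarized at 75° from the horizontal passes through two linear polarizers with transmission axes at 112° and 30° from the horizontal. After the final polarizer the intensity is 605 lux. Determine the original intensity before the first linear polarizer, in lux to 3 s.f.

I₀ ≈ 4.90e4 lux

I₁ = I₀ cos²(112° − 75°) = I₀ cos²(37°) = 0.6378 I₀.
I₂ = I₁ cos²(30° − 112°) = 0.6378 I₀ · cos²(82°) = 0.01235 I₀.
So 605 lux = 0.01235 I₀, giving I₀ = 605/0.01235 = 4.897e+04 lux.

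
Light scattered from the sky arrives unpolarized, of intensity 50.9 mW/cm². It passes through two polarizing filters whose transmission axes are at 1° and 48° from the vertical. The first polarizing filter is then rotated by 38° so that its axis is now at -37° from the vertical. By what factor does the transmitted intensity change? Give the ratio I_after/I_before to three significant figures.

Before rotation:
Unpolarized light through the first polarizer → I₁ = ½ I₀, now polarized at 1°.
I₂ = I₁ cos²(48° − 1°) = 0.5 I₀ · cos²(47°) = 0.2326 I₀.
After rotation:
Unpolarized light through the first polarizer → I₁ = ½ I₀, now polarized at -37°.
I₂ = I₁ cos²(48° + 37°) = 0.5 I₀ · cos²(85°) = 0.003798 I₀.
Ratio = 0.003798 / 0.2326 = 0.01633.

I_new/I_old ≈ 0.0163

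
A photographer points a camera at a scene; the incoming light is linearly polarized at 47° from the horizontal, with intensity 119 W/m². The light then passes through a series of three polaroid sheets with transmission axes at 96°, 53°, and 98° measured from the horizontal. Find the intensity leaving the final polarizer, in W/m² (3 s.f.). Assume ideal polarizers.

I ≈ 13.7 W/m²

I₁ = 119 W/m² · cos²(49°) = 51.22 W/m².
I₂ = I₁ · cos²(43°) = 51.22 · 0.5349 = 27.4 W/m².
I₃ = I₂ · cos²(45°) = 27.4 · 0.5 = 13.7 W/m².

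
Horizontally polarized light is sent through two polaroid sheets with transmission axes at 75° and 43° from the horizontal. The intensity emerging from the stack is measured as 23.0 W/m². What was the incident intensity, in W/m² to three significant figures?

I₀ ≈ 477 W/m²

I₁ = I₀ cos²(75° − 0°) = I₀ cos²(75°) = 0.06699 I₀.
I₂ = I₁ cos²(43° − 75°) = 0.06699 I₀ · cos²(32°) = 0.04818 I₀.
So 23.0 W/m² = 0.04818 I₀, giving I₀ = 23.0/0.04818 = 477.4 W/m².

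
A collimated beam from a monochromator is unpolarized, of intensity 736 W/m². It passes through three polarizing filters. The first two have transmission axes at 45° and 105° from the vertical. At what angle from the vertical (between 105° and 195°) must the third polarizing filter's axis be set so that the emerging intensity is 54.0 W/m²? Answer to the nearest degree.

Unpolarized light through the first polarizer → I₁ = ½ I₀, now polarized at 45°.
I₂ = I₁ cos²(105° − 45°) = 0.5 I₀ · cos²(60°) = 0.125 I₀.
Target fraction: 54.0 / 736 W/m² = 0.07337 of I₀.
Need I₃/I₀ = 0.07337, so cos²(θ − 105°) = 0.07337 / 0.125 = 0.587.
θ − 105° = arccos(√0.587) = 40.0°, giving θ ≈ 105 + 40.0 = 145.0°.

θ ≈ 145°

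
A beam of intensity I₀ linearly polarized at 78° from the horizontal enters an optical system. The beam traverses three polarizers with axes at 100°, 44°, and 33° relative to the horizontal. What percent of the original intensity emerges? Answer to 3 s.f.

≈ 25.9%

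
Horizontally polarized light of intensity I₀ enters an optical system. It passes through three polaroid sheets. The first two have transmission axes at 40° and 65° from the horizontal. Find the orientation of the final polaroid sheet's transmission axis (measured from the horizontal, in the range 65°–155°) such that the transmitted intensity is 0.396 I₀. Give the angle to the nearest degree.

θ ≈ 90°

By Malus's law, I₁ = I₀ cos²(40° − 0°) = I₀ cos²(40°) = 0.5868 I₀.
I₂ = I₁ cos²(65° − 40°) = 0.5868 I₀ · cos²(25°) = 0.482 I₀.
Need I₃/I₀ = 0.396, so cos²(θ − 65°) = 0.396 / 0.482 = 0.8216.
θ − 65° = arccos(√0.8216) = 25.0°, giving θ ≈ 65 + 25.0 = 90.0°.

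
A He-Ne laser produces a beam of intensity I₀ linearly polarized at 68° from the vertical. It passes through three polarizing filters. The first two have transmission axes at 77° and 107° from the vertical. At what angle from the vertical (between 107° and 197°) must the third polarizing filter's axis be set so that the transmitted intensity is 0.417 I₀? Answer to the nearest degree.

θ ≈ 148°

I₁ = I₀ cos²(77° − 68°) = I₀ cos²(9°) = 0.9755 I₀.
I₂ = I₁ cos²(107° − 77°) = 0.9755 I₀ · cos²(30°) = 0.7316 I₀.
Need I₃/I₀ = 0.417, so cos²(θ − 107°) = 0.417 / 0.7316 = 0.5699.
θ − 107° = arccos(√0.5699) = 41.0°, giving θ ≈ 107 + 41.0 = 148.0°.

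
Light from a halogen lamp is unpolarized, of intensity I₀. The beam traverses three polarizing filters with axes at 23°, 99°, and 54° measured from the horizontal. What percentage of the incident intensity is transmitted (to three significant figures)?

≈ 1.46%

Unpolarized light through the first polarizer → I₁ = ½ I₀, now polarized at 23°.
I₂ = I₁ cos²(99° − 23°) = 0.5 I₀ · cos²(76°) = 0.02926 I₀.
I₃ = I₂ cos²(54° − 99°) = 0.02926 I₀ · cos²(45°) = 0.01463 I₀.
That is 1.463% of the incident intensity.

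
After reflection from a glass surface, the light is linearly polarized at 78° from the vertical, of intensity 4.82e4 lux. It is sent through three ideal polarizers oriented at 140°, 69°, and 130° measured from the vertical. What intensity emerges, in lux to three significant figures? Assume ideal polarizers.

I ≈ 265 lux

By Malus's law, I₁ = 4.82e4 lux · cos²(62°) = 1.062e+04 lux.
I₂ = I₁ · cos²(71°) = 1.062e+04 · 0.106 = 1126 lux.
I₃ = I₂ · cos²(61°) = 1126 · 0.235 = 264.7 lux.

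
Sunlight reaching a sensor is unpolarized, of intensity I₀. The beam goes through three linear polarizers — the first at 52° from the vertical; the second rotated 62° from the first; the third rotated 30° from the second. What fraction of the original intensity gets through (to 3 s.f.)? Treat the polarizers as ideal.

Unpolarized light through the first polarizer → I₁ = ½ I₀, now polarized at 52°.
I₂ = I₁ cos²(62°) = 0.5 · 0.2204 I₀ = 0.1102 I₀.
I₃ = I₂ cos²(30°) = 0.1102 · 0.75 I₀ = 0.08265 I₀.
Transmitted fraction = 0.08265.

≈ 0.0827 I₀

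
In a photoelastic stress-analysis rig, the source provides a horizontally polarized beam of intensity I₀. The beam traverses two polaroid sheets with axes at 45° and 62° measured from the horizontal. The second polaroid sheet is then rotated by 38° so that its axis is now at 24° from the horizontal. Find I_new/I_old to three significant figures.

I_new/I_old ≈ 0.953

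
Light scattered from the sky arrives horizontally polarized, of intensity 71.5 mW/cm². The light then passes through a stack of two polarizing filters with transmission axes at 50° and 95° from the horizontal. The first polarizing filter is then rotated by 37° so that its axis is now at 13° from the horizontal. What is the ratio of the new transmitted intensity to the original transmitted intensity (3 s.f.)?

I_new/I_old ≈ 0.0890

Before rotation:
By Malus's law, I₁ = I₀ cos²(50° − 0°) = I₀ cos²(50°) = 0.4132 I₀.
I₂ = I₁ cos²(95° − 50°) = 0.4132 I₀ · cos²(45°) = 0.2066 I₀.
After rotation:
I₁ = I₀ cos²(13° − 0°) = I₀ cos²(13°) = 0.9494 I₀.
I₂ = I₁ cos²(95° − 13°) = 0.9494 I₀ · cos²(82°) = 0.01839 I₀.
Ratio = 0.01839 / 0.2066 = 0.08901.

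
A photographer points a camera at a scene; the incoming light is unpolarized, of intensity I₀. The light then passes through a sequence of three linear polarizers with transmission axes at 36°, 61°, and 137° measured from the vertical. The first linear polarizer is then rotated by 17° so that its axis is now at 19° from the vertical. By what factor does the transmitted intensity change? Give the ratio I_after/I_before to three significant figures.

Before rotation:
Unpolarized light through the first polarizer → I₁ = ½ I₀, now polarized at 36°.
I₂ = I₁ cos²(61° − 36°) = 0.5 I₀ · cos²(25°) = 0.4107 I₀.
I₃ = I₂ cos²(137° − 61°) = 0.4107 I₀ · cos²(76°) = 0.02404 I₀.
After rotation:
Unpolarized light through the first polarizer → I₁ = ½ I₀, now polarized at 19°.
I₂ = I₁ cos²(61° − 19°) = 0.5 I₀ · cos²(42°) = 0.2761 I₀.
I₃ = I₂ cos²(137° − 61°) = 0.2761 I₀ · cos²(76°) = 0.01616 I₀.
Ratio = 0.01616 / 0.02404 = 0.6724.

I_new/I_old ≈ 0.672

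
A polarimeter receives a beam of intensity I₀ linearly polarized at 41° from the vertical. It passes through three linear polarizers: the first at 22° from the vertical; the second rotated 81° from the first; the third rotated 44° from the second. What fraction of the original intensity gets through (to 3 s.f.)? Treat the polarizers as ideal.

≈ 0.0113 I₀

By Malus's law, I₁ = I₀ cos²(22° − 41°) = I₀ cos²(19°) = 0.894 I₀.
I₂ = I₁ cos²(81°) = 0.894 · 0.02447 I₀ = 0.02188 I₀.
I₃ = I₂ cos²(44°) = 0.02188 · 0.5174 I₀ = 0.01132 I₀.
Transmitted fraction = 0.01132.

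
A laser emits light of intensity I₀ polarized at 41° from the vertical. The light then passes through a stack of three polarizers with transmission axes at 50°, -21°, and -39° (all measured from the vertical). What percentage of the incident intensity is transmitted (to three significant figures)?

≈ 9.35%

I₁ = I₀ cos²(50° − 41°) = I₀ cos²(9°) = 0.9755 I₀.
I₂ = I₁ cos²(-21° − 50°) = 0.9755 I₀ · cos²(71°) = 0.1034 I₀.
I₃ = I₂ cos²(-39° + 21°) = 0.1034 I₀ · cos²(18°) = 0.09353 I₀.
That is 9.353% of the incident intensity.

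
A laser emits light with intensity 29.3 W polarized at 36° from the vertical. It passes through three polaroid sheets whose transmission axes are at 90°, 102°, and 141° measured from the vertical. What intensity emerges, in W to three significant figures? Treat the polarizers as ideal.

By Malus's law, I₁ = 29.3 W · cos²(54°) = 10.12 W.
I₂ = I₁ · cos²(12°) = 10.12 · 0.9568 = 9.685 W.
I₃ = I₂ · cos²(39°) = 9.685 · 0.604 = 5.85 W.

I ≈ 5.85 W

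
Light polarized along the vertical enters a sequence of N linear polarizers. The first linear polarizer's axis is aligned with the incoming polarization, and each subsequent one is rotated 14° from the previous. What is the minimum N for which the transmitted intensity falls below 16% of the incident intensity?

First polarizer is aligned with the polarization: full transmission.
Each further stage multiplies by cos²(14°) = 0.9415.
After N polarizers: T = 0.9415^(N−1). Require T < 0.16 ⇒ N−1 > ln(0.16)/ln(0.9415) = 30.39, so N−1 ≥ 31 and N = 32.
Check: N=32 gives T = 0.1542 < 0.16; N=31 gives T = 0.1638.

N = 32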